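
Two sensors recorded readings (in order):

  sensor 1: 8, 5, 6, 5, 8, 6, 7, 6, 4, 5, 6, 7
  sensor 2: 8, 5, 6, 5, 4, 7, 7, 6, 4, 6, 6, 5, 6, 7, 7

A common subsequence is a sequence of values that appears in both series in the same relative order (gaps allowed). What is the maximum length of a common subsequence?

Taking 8 (sensor 1 #1, sensor 2 #1), then 5 (sensor 1 #2, sensor 2 #2), then 6 (sensor 1 #3, sensor 2 #3), then 5 (sensor 1 #4, sensor 2 #4), then 7 (sensor 1 #7, sensor 2 #7), then 6 (sensor 1 #8, sensor 2 #8), then 4 (sensor 1 #9, sensor 2 #9), then 5 (sensor 1 #10, sensor 2 #12), then 6 (sensor 1 #11, sensor 2 #13), then 7 (sensor 1 #12, sensor 2 #15) gives a common subsequence of length 10, and the DP table's final entry dp[12][15] is also 10, so no common subsequence is longer.

10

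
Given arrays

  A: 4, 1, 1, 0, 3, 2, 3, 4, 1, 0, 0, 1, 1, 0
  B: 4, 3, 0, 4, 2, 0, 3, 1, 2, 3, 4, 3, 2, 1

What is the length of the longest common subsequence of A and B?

One common subsequence of length 7: 4 at A[1]=B[4] → 0 at A[4]=B[6] → 3 at A[5]=B[7] → 2 at A[6]=B[9] → 3 at A[7]=B[10] → 4 at A[8]=B[11] → 1 at A[13]=B[14]. The LCS DP gives dp[14][14] = 7, so this is optimal.

7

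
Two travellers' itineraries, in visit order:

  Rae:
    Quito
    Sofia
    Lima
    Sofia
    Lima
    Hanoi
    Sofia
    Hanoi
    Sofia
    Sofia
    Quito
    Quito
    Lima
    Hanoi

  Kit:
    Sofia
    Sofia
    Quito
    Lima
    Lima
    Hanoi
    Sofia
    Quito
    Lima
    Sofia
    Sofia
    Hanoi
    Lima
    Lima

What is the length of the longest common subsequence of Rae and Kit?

Match Quito (Rae #1, Kit #3), then Lima (Rae #3, Kit #4), then Lima (Rae #5, Kit #5), then Hanoi (Rae #6, Kit #6), then Sofia (Rae #7, Kit #7), then Sofia (Rae #9, Kit #10), then Sofia (Rae #10, Kit #11), then Lima (Rae #13, Kit #14) — 8 stops in the same relative order in both, and the DP table's final entry dp[14][14] is also 8, so no common subsequence is longer.

8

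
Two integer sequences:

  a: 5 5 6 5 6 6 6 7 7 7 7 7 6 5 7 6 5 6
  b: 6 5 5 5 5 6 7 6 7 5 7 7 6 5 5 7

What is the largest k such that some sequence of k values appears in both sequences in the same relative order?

One common subsequence of length 11: 5 (a #1, b #3) → 5 (a #2, b #4) → 5 (a #4, b #5) → 6 (a #5, b #6) → 6 (a #7, b #8) → 7 (a #8, b #9) → 7 (a #11, b #11) → 7 (a #12, b #12) → 6 (a #13, b #13) → 5 (a #14, b #15) → 7 (a #15, b #16). Since dp[18][16] = 11, nothing longer is possible.

11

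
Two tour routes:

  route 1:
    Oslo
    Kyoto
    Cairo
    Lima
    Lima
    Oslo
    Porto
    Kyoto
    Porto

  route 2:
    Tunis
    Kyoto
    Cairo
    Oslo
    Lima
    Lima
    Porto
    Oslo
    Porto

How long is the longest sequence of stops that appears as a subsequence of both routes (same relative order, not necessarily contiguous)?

6

Pick Kyoto [2,2]; then Cairo [3,3]; then Lima [4,5]; then Lima [5,6]; then Oslo [6,8]; then Porto [9,9]; all 6 stops appear in both, in order, and the DP table's final entry dp[9][9] is also 6, so no common subsequence is longer.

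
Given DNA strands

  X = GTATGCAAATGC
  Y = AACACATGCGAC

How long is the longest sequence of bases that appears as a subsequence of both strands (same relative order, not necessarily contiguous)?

Pick A [3,2], C [6,3], A [7,4], A [9,6], T [10,7], G [11,10], C [12,12]; all 7 bases appear in both, in order. dp[12][12] = 7 confirms this is the maximum.

7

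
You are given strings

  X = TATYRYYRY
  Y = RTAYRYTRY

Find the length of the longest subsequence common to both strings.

7

Taking T [1,2], A [2,3], Y [4,4], R [5,5], Y [6,6], R [8,8], Y [9,9] gives a common subsequence of length 7. Since dp[9][9] = 7, nothing longer is possible.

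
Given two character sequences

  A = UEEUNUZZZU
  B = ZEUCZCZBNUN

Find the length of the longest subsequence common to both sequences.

5

Let dp[i][j] be the LCS length of the first i characters of A and the first j characters of B. dp[i][j] = dp[i-1][j-1]+1 when the i-th and j-th characters match, else max(dp[i-1][j], dp[i][j-1]).
    ·  Z  E  U  C  Z  C  Z  B  N  U  N
 ·  0  0  0  0  0  0  0  0  0  0  0  0
 U  0  0  0  1  1  1  1  1  1  1  1  1
 E  0  0  1  1  1  1  1  1  1  1  1  1
 E  0  0  1  1  1  1  1  1  1  1  1  1
 U  0  0  1  2  2  2  2  2  2  2  2  2
 N  0  0  1  2  2  2  2  2  2  3  3  3
 U  0  0  1  2  2  2  2  2  2  3  4  4
 Z  0  1  1  2  2  3  3  3  3  3  4  4
 Z  0  1  1  2  2  3  3  4  4  4  4  4
 Z  0  1  1  2  2  3  3  4  4  4  4  4
 U  0  1  1  2  2  3  3  4  4  4  5  5
dp[10][11] = 5. One LCS (by backtracking along matches): EUZZU.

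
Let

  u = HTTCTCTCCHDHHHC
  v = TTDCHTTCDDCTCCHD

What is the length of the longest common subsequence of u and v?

10

Match H (u #1, v #5), then T (u #2, v #6), then T (u #3, v #7), then C (u #4, v #8), then C (u #6, v #11), then T (u #7, v #12), then C (u #8, v #13), then C (u #9, v #14), then H (u #10, v #15), then D (u #11, v #16) — 10 characters in the same relative order in both. The LCS DP gives dp[15][16] = 10, so this is optimal.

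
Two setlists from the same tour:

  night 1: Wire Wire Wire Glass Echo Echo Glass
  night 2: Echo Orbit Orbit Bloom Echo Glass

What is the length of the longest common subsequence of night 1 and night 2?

Taking Echo [5,1]; then Echo [6,5]; then Glass [7,6] gives a common subsequence of length 3. The LCS DP gives dp[7][6] = 3, so this is optimal.

3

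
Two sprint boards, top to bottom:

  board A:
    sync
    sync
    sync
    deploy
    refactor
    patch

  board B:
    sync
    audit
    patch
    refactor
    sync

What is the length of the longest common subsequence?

Taking sync (board A #1, board B #1) → sync (board A #3, board B #5) gives a common subsequence of length 2. Since dp[6][5] = 2, nothing longer is possible.

2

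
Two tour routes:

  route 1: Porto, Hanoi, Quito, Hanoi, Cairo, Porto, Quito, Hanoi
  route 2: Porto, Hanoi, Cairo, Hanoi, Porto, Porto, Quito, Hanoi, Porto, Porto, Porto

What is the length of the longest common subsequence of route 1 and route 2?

6

One common subsequence of length 6: Porto [1,1], then Hanoi [2,2], then Hanoi [4,4], then Porto [6,6], then Quito [7,7], then Hanoi [8,8]. The LCS DP gives dp[8][11] = 6, so this is optimal.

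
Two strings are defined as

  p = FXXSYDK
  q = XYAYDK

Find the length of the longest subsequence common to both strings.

Pick X (p #2, q #1), then Y (p #5, q #4), then D (p #6, q #5), then K (p #7, q #6); all 4 characters appear in both, in order. dp[7][6] = 4 confirms this is the maximum.

4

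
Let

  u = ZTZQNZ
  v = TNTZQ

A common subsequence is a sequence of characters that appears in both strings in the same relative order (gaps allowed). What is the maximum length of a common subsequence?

3

Let dp[i][j] be the LCS length of the first i characters of u and the first j characters of v. dp[i][j] = dp[i-1][j-1]+1 when the i-th and j-th characters match, else max(dp[i-1][j], dp[i][j-1]).
    ·  T  N  T  Z  Q
 ·  0  0  0  0  0  0
 Z  0  0  0  0  1  1
 T  0  1  1  1  1  1
 Z  0  1  1  1  2  2
 Q  0  1  1  1  2  3
 N  0  1  2  2  2  3
 Z  0  1  2  2  3  3
dp[6][5] = 3. One LCS (by backtracking along matches): TZQ.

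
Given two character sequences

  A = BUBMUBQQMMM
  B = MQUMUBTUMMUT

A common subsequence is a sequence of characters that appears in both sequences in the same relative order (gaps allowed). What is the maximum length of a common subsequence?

6

Let dp[i][j] be the LCS length of the first i characters of A and the first j characters of B. dp[i][j] = dp[i-1][j-1]+1 when the i-th and j-th characters match, else max(dp[i-1][j], dp[i][j-1]).
    ·  M  Q  U  M  U  B  T  U  M  M  U  T
 ·  0  0  0  0  0  0  0  0  0  0  0  0  0
 B  0  0  0  0  0  0  1  1  1  1  1  1  1
 U  0  0  0  1  1  1  1  1  2  2  2  2  2
 B  0  0  0  1  1  1  2  2  2  2  2  2  2
 M  0  1  1  1  2  2  2  2  2  3  3  3  3
 U  0  1  1  2  2  3  3  3  3  3  3  4  4
 B  0  1  1  2  2  3  4  4  4  4  4  4  4
 Q  0  1  2  2  2  3  4  4  4  4  4  4  4
 Q  0  1  2  2  2  3  4  4  4  4  4  4  4
 M  0  1  2  2  3  3  4  4  4  5  5  5  5
 M  0  1  2  2  3  3  4  4  4  5  6  6  6
 M  0  1  2  2  3  3  4  4  4  5  6  6  6
dp[11][12] = 6. One LCS (by backtracking along matches): UMUBMM.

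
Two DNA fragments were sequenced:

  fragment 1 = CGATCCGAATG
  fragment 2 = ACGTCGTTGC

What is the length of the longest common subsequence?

7

Taking C at fragment 1[1]=fragment 2[2], G at fragment 1[2]=fragment 2[3], T at fragment 1[4]=fragment 2[4], C at fragment 1[6]=fragment 2[5], G at fragment 1[7]=fragment 2[6], T at fragment 1[10]=fragment 2[8], G at fragment 1[11]=fragment 2[9] gives a common subsequence of length 7. The LCS DP gives dp[11][10] = 7, so this is optimal.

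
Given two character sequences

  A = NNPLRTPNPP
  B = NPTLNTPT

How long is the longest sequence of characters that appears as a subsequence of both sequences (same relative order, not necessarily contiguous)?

Let dp[i][j] be the LCS length of the first i characters of A and the first j characters of B. dp[i][j] = dp[i-1][j-1]+1 when the i-th and j-th characters match, else max(dp[i-1][j], dp[i][j-1]).
    ·  N  P  T  L  N  T  P  T
 ·  0  0  0  0  0  0  0  0  0
 N  0  1  1  1  1  1  1  1  1
 N  0  1  1  1  1  2  2  2  2
 P  0  1  2  2  2  2  2  3  3
 L  0  1  2  2  3  3  3  3  3
 R  0  1  2  2  3  3  3  3  3
 T  0  1  2  3  3  3  4  4  4
 P  0  1  2  3  3  3  4  5  5
 N  0  1  2  3  3  4  4  5  5
 P  0  1  2  3  3  4  4  5  5
 P  0  1  2  3  3  4  4  5  5
dp[10][8] = 5. One LCS (by backtracking along matches): NPLTP.

5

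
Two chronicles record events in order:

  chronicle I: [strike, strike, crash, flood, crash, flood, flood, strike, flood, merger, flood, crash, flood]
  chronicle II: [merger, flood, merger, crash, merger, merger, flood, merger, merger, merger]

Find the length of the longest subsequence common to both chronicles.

4

Taking flood at chronicle I[4]=chronicle II[2] → crash at chronicle I[5]=chronicle II[4] → flood at chronicle I[6]=chronicle II[7] → merger at chronicle I[10]=chronicle II[10] gives a common subsequence of length 4. The LCS DP gives dp[13][10] = 4, so this is optimal.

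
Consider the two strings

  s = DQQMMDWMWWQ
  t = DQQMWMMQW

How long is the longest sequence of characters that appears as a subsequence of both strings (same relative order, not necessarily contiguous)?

7

Let dp[i][j] be the LCS length of the first i characters of s and the first j characters of t. dp[i][j] = dp[i-1][j-1]+1 when the i-th and j-th characters match, else max(dp[i-1][j], dp[i][j-1]).
    ·  D  Q  Q  M  W  M  M  Q  W
 ·  0  0  0  0  0  0  0  0  0  0
 D  0  1  1  1  1  1  1  1  1  1
 Q  0  1  2  2  2  2  2  2  2  2
 Q  0  1  2  3  3  3  3  3  3  3
 M  0  1  2  3  4  4  4  4  4  4
 M  0  1  2  3  4  4  5  5  5  5
 D  0  1  2  3  4  4  5  5  5  5
 W  0  1  2  3  4  5  5  5  5  6
 M  0  1  2  3  4  5  6  6  6  6
 W  0  1  2  3  4  5  6  6  6  7
 W  0  1  2  3  4  5  6  6  6  7
 Q  0  1  2  3  4  5  6  6  7  7
dp[11][9] = 7. One LCS (by backtracking along matches): DQQMMMW.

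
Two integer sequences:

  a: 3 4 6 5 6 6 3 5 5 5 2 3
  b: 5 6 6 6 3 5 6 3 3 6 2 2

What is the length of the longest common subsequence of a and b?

6

Let dp[i][j] be the LCS length of the first i values of a and the first j values of b. dp[i][j] = dp[i-1][j-1]+1 when the i-th and j-th values match, else max(dp[i-1][j], dp[i][j-1]).
    ·  5  6  6  6  3  5  6  3  3  6  2  2
 ·  0  0  0  0  0  0  0  0  0  0  0  0  0
 3  0  0  0  0  0  1  1  1  1  1  1  1  1
 4  0  0  0  0  0  1  1  1  1  1  1  1  1
 6  0  0  1  1  1  1  1  2  2  2  2  2  2
 5  0  1  1  1  1  1  2  2  2  2  2  2  2
 6  0  1  2  2  2  2  2  3  3  3  3  3  3
 6  0  1  2  3  3  3  3  3  3  3  4  4  4
 3  0  1  2  3  3  4  4  4  4  4  4  4  4
 5  0  1  2  3  3  4  5  5  5  5  5  5  5
 5  0  1  2  3  3  4  5  5  5  5  5  5  5
 5  0  1  2  3  3  4  5  5  5  5  5  5  5
 2  0  1  2  3  3  4  5  5  5  5  5  6  6
 3  0  1  2  3  3  4  5  5  6  6  6  6  6
dp[12][12] = 6. One LCS (by backtracking along matches): 6, 6, 6, 3, 5, 2.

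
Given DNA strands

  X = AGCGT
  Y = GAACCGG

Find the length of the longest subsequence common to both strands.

3

Let dp[i][j] be the LCS length of the first i bases of X and the first j bases of Y. dp[i][j] = dp[i-1][j-1]+1 when the i-th and j-th bases match, else max(dp[i-1][j], dp[i][j-1]).
    ·  G  A  A  C  C  G  G
 ·  0  0  0  0  0  0  0  0
 A  0  0  1  1  1  1  1  1
 G  0  1  1  1  1  1  2  2
 C  0  1  1  1  2  2  2  2
 G  0  1  1  1  2  2  3  3
 T  0  1  1  1  2  2  3  3
dp[5][7] = 3. One LCS (by backtracking along matches): AGG.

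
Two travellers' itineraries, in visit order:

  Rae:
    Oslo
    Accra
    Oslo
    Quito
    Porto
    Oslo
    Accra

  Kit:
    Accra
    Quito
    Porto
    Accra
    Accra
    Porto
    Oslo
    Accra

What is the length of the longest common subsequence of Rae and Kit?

Taking Accra (Rae #2, Kit #1) → Quito (Rae #4, Kit #2) → Porto (Rae #5, Kit #6) → Oslo (Rae #6, Kit #7) → Accra (Rae #7, Kit #8) gives a common subsequence of length 5. Since dp[7][8] = 5, nothing longer is possible.

5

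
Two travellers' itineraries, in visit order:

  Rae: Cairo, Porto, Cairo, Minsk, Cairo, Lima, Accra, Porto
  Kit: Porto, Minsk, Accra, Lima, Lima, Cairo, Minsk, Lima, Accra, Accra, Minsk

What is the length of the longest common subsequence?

One common subsequence of length 5: Porto [2,1], then Cairo [3,6], then Minsk [4,7], then Lima [6,8], then Accra [7,10]. Since dp[8][11] = 5, nothing longer is possible.

5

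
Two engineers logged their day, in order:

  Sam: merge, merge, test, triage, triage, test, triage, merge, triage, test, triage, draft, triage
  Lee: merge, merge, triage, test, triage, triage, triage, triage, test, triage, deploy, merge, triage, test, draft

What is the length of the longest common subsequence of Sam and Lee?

11

Pick merge (Sam #1, Lee #1), then merge (Sam #2, Lee #2), then test (Sam #3, Lee #4), then triage (Sam #4, Lee #7), then triage (Sam #5, Lee #8), then test (Sam #6, Lee #9), then triage (Sam #7, Lee #10), then merge (Sam #8, Lee #12), then triage (Sam #9, Lee #13), then test (Sam #10, Lee #14), then draft (Sam #12, Lee #15); all 11 tasks appear in both, in order, and the DP table's final entry dp[13][15] is also 11, so no common subsequence is longer.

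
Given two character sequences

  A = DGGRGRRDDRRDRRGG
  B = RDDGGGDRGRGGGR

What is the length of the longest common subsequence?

9

Pick D at A[1]=B[3]; then G at A[2]=B[4]; then G at A[3]=B[5]; then G at A[5]=B[6]; then D at A[9]=B[7]; then R at A[10]=B[8]; then R at A[11]=B[10]; then G at A[15]=B[12]; then G at A[16]=B[13]; all 9 characters appear in both, in order. The LCS DP gives dp[16][14] = 9, so this is optimal.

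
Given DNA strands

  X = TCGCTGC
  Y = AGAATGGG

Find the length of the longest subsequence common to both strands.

Let dp[i][j] be the LCS length of the first i bases of X and the first j bases of Y. dp[i][j] = dp[i-1][j-1]+1 when the i-th and j-th bases match, else max(dp[i-1][j], dp[i][j-1]).
    ·  A  G  A  A  T  G  G  G
 ·  0  0  0  0  0  0  0  0  0
 T  0  0  0  0  0  1  1  1  1
 C  0  0  0  0  0  1  1  1  1
 G  0  0  1  1  1  1  2  2  2
 C  0  0  1  1  1  1  2  2  2
 T  0  0  1  1  1  2  2  2  2
 G  0  0  1  1  1  2  3  3  3
 C  0  0  1  1  1  2  3  3  3
dp[7][8] = 3. One LCS (by backtracking along matches): TGG.

3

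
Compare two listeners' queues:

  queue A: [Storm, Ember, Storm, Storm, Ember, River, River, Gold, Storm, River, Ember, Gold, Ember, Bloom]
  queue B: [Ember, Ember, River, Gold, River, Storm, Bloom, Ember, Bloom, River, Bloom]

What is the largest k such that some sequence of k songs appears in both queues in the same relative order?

7

Taking Ember [2,1], Ember [5,2], River [6,3], River [7,5], Storm [9,6], River [10,10], Bloom [14,11] gives a common subsequence of length 7, and the DP table's final entry dp[14][11] is also 7, so no common subsequence is longer.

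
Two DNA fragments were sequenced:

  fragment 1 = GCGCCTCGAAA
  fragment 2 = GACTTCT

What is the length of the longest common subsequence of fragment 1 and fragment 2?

One common subsequence of length 4: G [1,1]; then C [2,3]; then C [5,6]; then T [6,7]. dp[11][7] = 4 confirms this is the maximum.

4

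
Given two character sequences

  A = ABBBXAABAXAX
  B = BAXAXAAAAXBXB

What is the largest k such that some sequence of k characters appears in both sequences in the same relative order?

7

One common subsequence of length 7: A at A[1]=B[4]; then X at A[5]=B[5]; then A at A[6]=B[7]; then A at A[7]=B[8]; then A at A[9]=B[9]; then X at A[10]=B[10]; then X at A[12]=B[12]. Since dp[12][13] = 7, nothing longer is possible.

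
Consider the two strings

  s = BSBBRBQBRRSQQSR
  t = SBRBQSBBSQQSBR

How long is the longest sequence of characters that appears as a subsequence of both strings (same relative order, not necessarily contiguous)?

11

Match S (s #2, t #1) → B (s #4, t #2) → R (s #5, t #3) → B (s #6, t #4) → Q (s #7, t #5) → B (s #8, t #8) → S (s #11, t #9) → Q (s #12, t #10) → Q (s #13, t #11) → S (s #14, t #12) → R (s #15, t #14) — 11 characters in the same relative order in both. Since dp[15][14] = 11, nothing longer is possible.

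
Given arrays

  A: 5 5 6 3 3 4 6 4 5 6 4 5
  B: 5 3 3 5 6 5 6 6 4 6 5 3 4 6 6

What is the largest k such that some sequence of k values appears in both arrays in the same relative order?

One common subsequence of length 8: 5 at A[2]=B[1] → 3 at A[4]=B[2] → 3 at A[5]=B[3] → 6 at A[7]=B[5] → 5 at A[9]=B[6] → 6 at A[10]=B[8] → 4 at A[11]=B[9] → 5 at A[12]=B[11], and the DP table's final entry dp[12][15] is also 8, so no common subsequence is longer.

8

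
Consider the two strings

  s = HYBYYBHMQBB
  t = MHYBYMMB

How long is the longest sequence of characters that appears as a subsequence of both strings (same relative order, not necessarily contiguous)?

Let dp[i][j] be the LCS length of the first i characters of s and the first j characters of t. dp[i][j] = dp[i-1][j-1]+1 when the i-th and j-th characters match, else max(dp[i-1][j], dp[i][j-1]).
    ·  M  H  Y  B  Y  M  M  B
 ·  0  0  0  0  0  0  0  0  0
 H  0  0  1  1  1  1  1  1  1
 Y  0  0  1  2  2  2  2  2  2
 B  0  0  1  2  3  3  3  3  3
 Y  0  0  1  2  3  4  4  4  4
 Y  0  0  1  2  3  4  4  4  4
 B  0  0  1  2  3  4  4  4  5
 H  0  0  1  2  3  4  4  4  5
 M  0  1  1  2  3  4  5  5  5
 Q  0  1  1  2  3  4  5  5  5
 B  0  1  1  2  3  4  5  5  6
 B  0  1  1  2  3  4  5  5  6
dp[11][8] = 6. One LCS (by backtracking along matches): HYBYMB.

6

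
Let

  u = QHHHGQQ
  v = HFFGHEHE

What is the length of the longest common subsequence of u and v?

Let dp[i][j] be the LCS length of the first i characters of u and the first j characters of v. dp[i][j] = dp[i-1][j-1]+1 when the i-th and j-th characters match, else max(dp[i-1][j], dp[i][j-1]).
    ·  H  F  F  G  H  E  H  E
 ·  0  0  0  0  0  0  0  0  0
 Q  0  0  0  0  0  0  0  0  0
 H  0  1  1  1  1  1  1  1  1
 H  0  1  1  1  1  2  2  2  2
 H  0  1  1  1  1  2  2  3  3
 G  0  1  1  1  2  2  2  3  3
 Q  0  1  1  1  2  2  2  3  3
 Q  0  1  1  1  2  2  2  3  3
dp[7][8] = 3. One LCS (by backtracking along matches): HHH.

3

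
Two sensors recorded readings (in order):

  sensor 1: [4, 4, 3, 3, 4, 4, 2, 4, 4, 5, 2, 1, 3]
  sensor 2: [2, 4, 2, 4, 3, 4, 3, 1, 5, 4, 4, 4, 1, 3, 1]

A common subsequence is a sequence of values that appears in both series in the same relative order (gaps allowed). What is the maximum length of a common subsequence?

9

Taking 4 [1,2] → 4 [2,4] → 3 [3,5] → 3 [4,7] → 4 [6,10] → 4 [8,11] → 4 [9,12] → 1 [12,13] → 3 [13,14] gives a common subsequence of length 9, and the DP table's final entry dp[13][15] is also 9, so no common subsequence is longer.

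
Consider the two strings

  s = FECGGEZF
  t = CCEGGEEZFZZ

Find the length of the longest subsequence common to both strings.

6

One common subsequence of length 6: E at s[2]=t[3]; then G at s[4]=t[4]; then G at s[5]=t[5]; then E at s[6]=t[7]; then Z at s[7]=t[8]; then F at s[8]=t[9]. Since dp[8][11] = 6, nothing longer is possible.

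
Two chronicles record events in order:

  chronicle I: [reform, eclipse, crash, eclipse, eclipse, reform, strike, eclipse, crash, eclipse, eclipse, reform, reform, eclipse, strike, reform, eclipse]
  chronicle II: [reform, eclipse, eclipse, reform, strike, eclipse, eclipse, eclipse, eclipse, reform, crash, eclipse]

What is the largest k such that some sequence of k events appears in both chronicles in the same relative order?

Match reform [1,1] → eclipse [4,2] → eclipse [5,3] → reform [6,4] → strike [7,5] → eclipse [8,6] → eclipse [10,7] → eclipse [11,8] → eclipse [14,9] → reform [16,10] → eclipse [17,12] — 11 events in the same relative order in both. dp[17][12] = 11 confirms this is the maximum.

11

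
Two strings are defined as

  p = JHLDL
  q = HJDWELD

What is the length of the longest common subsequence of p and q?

3

Match J [1,2] → L [3,6] → D [4,7] — 3 characters in the same relative order in both. The LCS DP gives dp[5][7] = 3, so this is optimal.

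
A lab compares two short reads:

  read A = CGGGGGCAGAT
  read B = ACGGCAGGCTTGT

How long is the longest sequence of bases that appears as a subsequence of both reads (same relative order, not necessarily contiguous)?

8

Pick C (read A #1, read B #2); then G (read A #2, read B #3); then G (read A #3, read B #4); then G (read A #5, read B #7); then G (read A #6, read B #8); then C (read A #7, read B #9); then G (read A #9, read B #12); then T (read A #11, read B #13); all 8 bases appear in both, in order. The LCS DP gives dp[11][13] = 8, so this is optimal.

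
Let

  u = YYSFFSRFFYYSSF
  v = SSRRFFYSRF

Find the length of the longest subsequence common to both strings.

Taking S (u #3, v #1); then S (u #6, v #2); then R (u #7, v #4); then F (u #8, v #5); then F (u #9, v #6); then Y (u #11, v #7); then S (u #12, v #8); then F (u #14, v #10) gives a common subsequence of length 8. Since dp[14][10] = 8, nothing longer is possible.

8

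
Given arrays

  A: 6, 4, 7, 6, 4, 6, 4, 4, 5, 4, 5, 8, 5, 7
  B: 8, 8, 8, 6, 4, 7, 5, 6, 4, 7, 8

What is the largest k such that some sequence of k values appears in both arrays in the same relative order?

6

One common subsequence of length 6: 6 at A[1]=B[4], then 4 at A[2]=B[5], then 7 at A[3]=B[6], then 6 at A[4]=B[8], then 4 at A[5]=B[9], then 8 at A[12]=B[11], and the DP table's final entry dp[14][11] is also 6, so no common subsequence is longer.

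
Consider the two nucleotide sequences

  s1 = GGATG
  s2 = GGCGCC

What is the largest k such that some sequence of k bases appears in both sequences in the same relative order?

Let dp[i][j] be the LCS length of the first i bases of s1 and the first j bases of s2. dp[i][j] = dp[i-1][j-1]+1 when the i-th and j-th bases match, else max(dp[i-1][j], dp[i][j-1]).
    ·  G  G  C  G  C  C
 ·  0  0  0  0  0  0  0
 G  0  1  1  1  1  1  1
 G  0  1  2  2  2  2  2
 A  0  1  2  2  2  2  2
 T  0  1  2  2  2  2  2
 G  0  1  2  2  3  3  3
dp[5][6] = 3. One LCS (by backtracking along matches): GGG.

3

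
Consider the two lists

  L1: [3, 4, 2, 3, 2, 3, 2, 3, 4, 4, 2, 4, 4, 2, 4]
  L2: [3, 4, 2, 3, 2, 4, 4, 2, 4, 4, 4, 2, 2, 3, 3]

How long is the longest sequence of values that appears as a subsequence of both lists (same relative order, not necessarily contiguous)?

Taking 3 (L1 #1, L2 #1) → 4 (L1 #2, L2 #2) → 2 (L1 #5, L2 #3) → 3 (L1 #6, L2 #4) → 2 (L1 #7, L2 #5) → 4 (L1 #9, L2 #6) → 4 (L1 #10, L2 #7) → 2 (L1 #11, L2 #8) → 4 (L1 #12, L2 #10) → 4 (L1 #13, L2 #11) → 2 (L1 #14, L2 #13) gives a common subsequence of length 11, and the DP table's final entry dp[15][15] is also 11, so no common subsequence is longer.

11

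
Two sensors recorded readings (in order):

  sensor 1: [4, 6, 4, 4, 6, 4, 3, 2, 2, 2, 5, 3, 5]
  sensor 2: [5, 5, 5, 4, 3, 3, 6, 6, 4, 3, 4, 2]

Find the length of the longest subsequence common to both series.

6

Pick 4 [1,4] → 6 [2,7] → 6 [5,8] → 4 [6,9] → 3 [7,10] → 2 [10,12]; all 6 values appear in both, in order. dp[13][12] = 6 confirms this is the maximum.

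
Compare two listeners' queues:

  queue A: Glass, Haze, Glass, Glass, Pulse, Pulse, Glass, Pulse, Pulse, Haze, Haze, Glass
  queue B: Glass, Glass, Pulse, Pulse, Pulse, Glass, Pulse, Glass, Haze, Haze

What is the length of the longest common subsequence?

One common subsequence of length 8: Glass [1,1], Glass [3,2], Pulse [5,4], Pulse [6,5], Glass [7,6], Pulse [8,7], Haze [10,9], Haze [11,10]. dp[12][10] = 8 confirms this is the maximum.

8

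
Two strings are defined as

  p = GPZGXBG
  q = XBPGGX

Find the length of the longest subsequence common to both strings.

3

Match G (p #1, q #4), then G (p #4, q #5), then X (p #5, q #6) — 3 characters in the same relative order in both, and the DP table's final entry dp[7][6] is also 3, so no common subsequence is longer.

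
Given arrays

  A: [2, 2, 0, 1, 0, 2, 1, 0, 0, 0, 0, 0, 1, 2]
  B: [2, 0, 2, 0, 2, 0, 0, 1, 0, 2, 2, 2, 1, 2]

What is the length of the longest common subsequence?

Match 2 (A #1, B #1), then 2 (A #2, B #3), then 0 (A #5, B #4), then 2 (A #6, B #5), then 0 (A #8, B #6), then 0 (A #9, B #7), then 0 (A #10, B #9), then 1 (A #13, B #13), then 2 (A #14, B #14) — 9 values in the same relative order in both. Since dp[14][14] = 9, nothing longer is possible.

9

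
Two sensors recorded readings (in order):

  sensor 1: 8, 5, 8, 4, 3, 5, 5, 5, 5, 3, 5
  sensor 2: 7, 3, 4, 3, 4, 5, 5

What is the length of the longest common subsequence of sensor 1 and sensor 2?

Let dp[i][j] be the LCS length of the first i values of sensor 1 and the first j values of sensor 2. dp[i][j] = dp[i-1][j-1]+1 when the i-th and j-th values match, else max(dp[i-1][j], dp[i][j-1]).
    ·  7  3  4  3  4  5  5
 ·  0  0  0  0  0  0  0  0
 8  0  0  0  0  0  0  0  0
 5  0  0  0  0  0  0  1  1
 8  0  0  0  0  0  0  1  1
 4  0  0  0  1  1  1  1  1
 3  0  0  1  1  2  2  2  2
 5  0  0  1  1  2  2  3  3
 5  0  0  1  1  2  2  3  4
 5  0  0  1  1  2  2  3  4
 5  0  0  1  1  2  2  3  4
 3  0  0  1  1  2  2  3  4
 5  0  0  1  1  2  2  3  4
dp[11][7] = 4. One LCS (by backtracking along matches): 4, 3, 5, 5.

4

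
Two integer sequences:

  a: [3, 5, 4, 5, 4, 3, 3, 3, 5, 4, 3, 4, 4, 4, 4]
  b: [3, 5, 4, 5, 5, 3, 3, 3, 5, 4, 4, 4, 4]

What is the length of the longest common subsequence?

Taking 3 [1,1], then 5 [2,2], then 4 [3,3], then 5 [4,5], then 3 [6,6], then 3 [7,7], then 3 [8,8], then 5 [9,9], then 4 [12,10], then 4 [13,11], then 4 [14,12], then 4 [15,13] gives a common subsequence of length 12. The LCS DP gives dp[15][13] = 12, so this is optimal.

12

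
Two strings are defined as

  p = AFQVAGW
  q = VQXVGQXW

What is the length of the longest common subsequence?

4

One common subsequence of length 4: Q at p[3]=q[2]; then V at p[4]=q[4]; then G at p[6]=q[5]; then W at p[7]=q[8]. dp[7][8] = 4 confirms this is the maximum.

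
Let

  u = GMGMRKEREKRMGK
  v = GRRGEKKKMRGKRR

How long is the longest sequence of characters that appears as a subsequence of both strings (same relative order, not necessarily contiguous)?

8

Match G at u[3]=v[1] → R at u[5]=v[2] → R at u[8]=v[3] → E at u[9]=v[5] → K at u[10]=v[8] → R at u[11]=v[10] → G at u[13]=v[11] → K at u[14]=v[12] — 8 characters in the same relative order in both. The LCS DP gives dp[14][14] = 8, so this is optimal.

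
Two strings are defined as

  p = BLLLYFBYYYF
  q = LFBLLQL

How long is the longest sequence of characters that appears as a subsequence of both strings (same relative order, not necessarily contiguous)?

Let dp[i][j] be the LCS length of the first i characters of p and the first j characters of q. dp[i][j] = dp[i-1][j-1]+1 when the i-th and j-th characters match, else max(dp[i-1][j], dp[i][j-1]).
    ·  L  F  B  L  L  Q  L
 ·  0  0  0  0  0  0  0  0
 B  0  0  0  1  1  1  1  1
 L  0  1  1  1  2  2  2  2
 L  0  1  1  1  2  3  3  3
 L  0  1  1  1  2  3  3  4
 Y  0  1  1  1  2  3  3  4
 F  0  1  2  2  2  3  3  4
 B  0  1  2  3  3  3  3  4
 Y  0  1  2  3  3  3  3  4
 Y  0  1  2  3  3  3  3  4
 Y  0  1  2  3  3  3  3  4
 F  0  1  2  3  3  3  3  4
dp[11][7] = 4. One LCS (by backtracking along matches): BLLL.

4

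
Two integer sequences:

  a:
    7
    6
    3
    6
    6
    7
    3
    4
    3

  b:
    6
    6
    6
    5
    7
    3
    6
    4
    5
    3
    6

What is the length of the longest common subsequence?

One common subsequence of length 7: 6 [2,1], 6 [4,2], 6 [5,3], 7 [6,5], 3 [7,6], 4 [8,8], 3 [9,10]. Since dp[9][11] = 7, nothing longer is possible.

7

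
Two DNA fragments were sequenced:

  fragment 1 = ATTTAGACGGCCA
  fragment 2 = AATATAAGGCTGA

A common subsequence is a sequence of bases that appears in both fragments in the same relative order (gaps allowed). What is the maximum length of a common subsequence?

One common subsequence of length 9: A (fragment 1 #1, fragment 2 #2); then T (fragment 1 #2, fragment 2 #3); then T (fragment 1 #4, fragment 2 #5); then A (fragment 1 #5, fragment 2 #6); then A (fragment 1 #7, fragment 2 #7); then G (fragment 1 #9, fragment 2 #8); then G (fragment 1 #10, fragment 2 #9); then C (fragment 1 #11, fragment 2 #10); then A (fragment 1 #13, fragment 2 #13). Since dp[13][13] = 9, nothing longer is possible.

9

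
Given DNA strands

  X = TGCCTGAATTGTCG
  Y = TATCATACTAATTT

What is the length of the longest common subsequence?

Pick T [1,3] → C [3,4] → C [4,8] → T [5,9] → A [7,10] → A [8,11] → T [9,12] → T [10,13] → T [12,14]; all 9 bases appear in both, in order. dp[14][14] = 9 confirms this is the maximum.

9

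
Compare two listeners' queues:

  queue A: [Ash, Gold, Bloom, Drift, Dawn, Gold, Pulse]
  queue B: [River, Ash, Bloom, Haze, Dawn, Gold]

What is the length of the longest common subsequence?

One common subsequence of length 4: Ash (queue A #1, queue B #2) → Bloom (queue A #3, queue B #3) → Dawn (queue A #5, queue B #5) → Gold (queue A #6, queue B #6). dp[7][6] = 4 confirms this is the maximum.

4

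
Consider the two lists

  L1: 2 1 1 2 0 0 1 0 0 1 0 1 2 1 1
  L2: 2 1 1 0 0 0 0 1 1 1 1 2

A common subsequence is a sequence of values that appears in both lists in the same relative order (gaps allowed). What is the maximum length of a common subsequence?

Pick 2 at L1[1]=L2[1] → 1 at L1[2]=L2[2] → 1 at L1[3]=L2[3] → 0 at L1[5]=L2[4] → 0 at L1[6]=L2[5] → 0 at L1[8]=L2[6] → 0 at L1[9]=L2[7] → 1 at L1[10]=L2[8] → 1 at L1[12]=L2[9] → 1 at L1[14]=L2[10] → 1 at L1[15]=L2[11]; all 11 values appear in both, in order, and the DP table's final entry dp[15][12] is also 11, so no common subsequence is longer.

11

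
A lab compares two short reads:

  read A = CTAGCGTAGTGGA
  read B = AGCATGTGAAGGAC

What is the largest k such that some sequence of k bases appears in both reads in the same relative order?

One common subsequence of length 9: A [3,1]; then G [4,2]; then C [5,3]; then G [6,6]; then T [7,7]; then A [8,10]; then G [11,11]; then G [12,12]; then A [13,13]. dp[13][14] = 9 confirms this is the maximum.

9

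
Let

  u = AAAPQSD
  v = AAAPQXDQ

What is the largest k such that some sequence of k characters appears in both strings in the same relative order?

Let dp[i][j] be the LCS length of the first i characters of u and the first j characters of v. dp[i][j] = dp[i-1][j-1]+1 when the i-th and j-th characters match, else max(dp[i-1][j], dp[i][j-1]).
    ·  A  A  A  P  Q  X  D  Q
 ·  0  0  0  0  0  0  0  0  0
 A  0  1  1  1  1  1  1  1  1
 A  0  1  2  2  2  2  2  2  2
 A  0  1  2  3  3  3  3  3  3
 P  0  1  2  3  4  4  4  4  4
 Q  0  1  2  3  4  5  5  5  5
 S  0  1  2  3  4  5  5  5  5
 D  0  1  2  3  4  5  5  6  6
dp[7][8] = 6. One LCS (by backtracking along matches): AAAPQD.

6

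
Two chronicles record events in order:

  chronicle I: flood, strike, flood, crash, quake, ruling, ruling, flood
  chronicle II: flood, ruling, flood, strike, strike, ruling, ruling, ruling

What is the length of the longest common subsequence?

Match flood at chronicle I[1]=chronicle II[3]; then strike at chronicle I[2]=chronicle II[5]; then ruling at chronicle I[6]=chronicle II[7]; then ruling at chronicle I[7]=chronicle II[8] — 4 events in the same relative order in both, and the DP table's final entry dp[8][8] is also 4, so no common subsequence is longer.

4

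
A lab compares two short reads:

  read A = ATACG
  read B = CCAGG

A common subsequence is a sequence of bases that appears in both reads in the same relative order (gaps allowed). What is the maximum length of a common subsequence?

One common subsequence of length 2: A (read A #1, read B #3); then G (read A #5, read B #5). Since dp[5][5] = 2, nothing longer is possible.

2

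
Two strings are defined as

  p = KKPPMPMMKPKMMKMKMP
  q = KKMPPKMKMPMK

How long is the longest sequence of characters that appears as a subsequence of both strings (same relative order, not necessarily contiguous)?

One common subsequence of length 10: K (p #1, q #1), then K (p #2, q #2), then M (p #5, q #3), then P (p #6, q #4), then P (p #10, q #5), then K (p #11, q #6), then M (p #12, q #7), then M (p #13, q #9), then M (p #15, q #11), then K (p #16, q #12). dp[18][12] = 10 confirms this is the maximum.

10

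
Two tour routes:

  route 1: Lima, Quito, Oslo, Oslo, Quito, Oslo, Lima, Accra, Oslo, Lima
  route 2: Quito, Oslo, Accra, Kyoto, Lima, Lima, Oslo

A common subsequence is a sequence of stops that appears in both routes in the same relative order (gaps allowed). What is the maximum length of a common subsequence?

4

Pick Quito (route 1 #2, route 2 #1); then Oslo (route 1 #3, route 2 #2); then Lima (route 1 #7, route 2 #6); then Oslo (route 1 #9, route 2 #7); all 4 stops appear in both, in order. The LCS DP gives dp[10][7] = 4, so this is optimal.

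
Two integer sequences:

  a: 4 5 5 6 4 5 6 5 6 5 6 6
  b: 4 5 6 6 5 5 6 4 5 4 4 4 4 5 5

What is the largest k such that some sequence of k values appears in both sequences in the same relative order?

One common subsequence of length 8: 4 at a[1]=b[1], 5 at a[2]=b[5], 5 at a[3]=b[6], 6 at a[4]=b[7], 4 at a[5]=b[8], 5 at a[6]=b[9], 5 at a[8]=b[14], 5 at a[10]=b[15]. The LCS DP gives dp[12][15] = 8, so this is optimal.

8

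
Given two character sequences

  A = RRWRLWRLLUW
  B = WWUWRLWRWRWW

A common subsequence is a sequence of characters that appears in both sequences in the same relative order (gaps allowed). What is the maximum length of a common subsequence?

One common subsequence of length 6: R (A #1, B #5), then R (A #2, B #8), then W (A #3, B #9), then R (A #4, B #10), then W (A #6, B #11), then W (A #11, B #12). dp[11][12] = 6 confirms this is the maximum.

6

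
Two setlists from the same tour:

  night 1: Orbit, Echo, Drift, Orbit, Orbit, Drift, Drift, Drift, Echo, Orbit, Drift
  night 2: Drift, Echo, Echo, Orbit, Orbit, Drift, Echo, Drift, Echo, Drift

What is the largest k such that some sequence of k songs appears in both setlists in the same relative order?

7

Taking Echo at night 1[2]=night 2[3], then Orbit at night 1[4]=night 2[4], then Orbit at night 1[5]=night 2[5], then Drift at night 1[6]=night 2[6], then Drift at night 1[8]=night 2[8], then Echo at night 1[9]=night 2[9], then Drift at night 1[11]=night 2[10] gives a common subsequence of length 7. Since dp[11][10] = 7, nothing longer is possible.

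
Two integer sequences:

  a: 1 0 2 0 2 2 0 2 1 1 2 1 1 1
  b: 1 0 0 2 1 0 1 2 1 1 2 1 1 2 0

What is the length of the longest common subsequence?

Pick 1 at a[1]=b[1], 0 at a[2]=b[2], 0 at a[4]=b[3], 2 at a[5]=b[4], 0 at a[7]=b[6], 2 at a[8]=b[8], 1 at a[9]=b[9], 1 at a[10]=b[10], 2 at a[11]=b[11], 1 at a[12]=b[12], 1 at a[13]=b[13]; all 11 values appear in both, in order. dp[14][15] = 11 confirms this is the maximum.

11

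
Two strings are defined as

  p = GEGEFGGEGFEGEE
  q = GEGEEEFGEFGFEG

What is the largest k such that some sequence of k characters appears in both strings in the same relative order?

11

Pick G [1,1]; then E [2,2]; then G [3,3]; then E [4,6]; then F [5,7]; then G [7,8]; then E [8,9]; then G [9,11]; then F [10,12]; then E [11,13]; then G [12,14]; all 11 characters appear in both, in order. The LCS DP gives dp[14][14] = 11, so this is optimal.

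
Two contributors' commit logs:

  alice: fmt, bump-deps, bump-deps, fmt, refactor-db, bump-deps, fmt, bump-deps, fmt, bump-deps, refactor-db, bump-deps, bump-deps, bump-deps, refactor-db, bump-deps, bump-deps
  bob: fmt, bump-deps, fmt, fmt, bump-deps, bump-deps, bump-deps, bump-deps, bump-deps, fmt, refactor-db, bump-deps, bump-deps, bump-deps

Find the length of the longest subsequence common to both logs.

Match fmt at alice[1]=bob[1]; then bump-deps at alice[3]=bob[2]; then fmt at alice[4]=bob[3]; then fmt at alice[7]=bob[4]; then bump-deps at alice[8]=bob[5]; then bump-deps at alice[10]=bob[6]; then bump-deps at alice[12]=bob[7]; then bump-deps at alice[13]=bob[8]; then bump-deps at alice[14]=bob[9]; then refactor-db at alice[15]=bob[11]; then bump-deps at alice[16]=bob[13]; then bump-deps at alice[17]=bob[14] — 12 commits in the same relative order in both. Since dp[17][14] = 12, nothing longer is possible.

12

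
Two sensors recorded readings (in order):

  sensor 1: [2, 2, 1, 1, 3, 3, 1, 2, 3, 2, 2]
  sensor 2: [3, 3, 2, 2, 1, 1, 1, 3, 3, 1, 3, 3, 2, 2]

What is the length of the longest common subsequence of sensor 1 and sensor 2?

10

Pick 2 [1,3] → 2 [2,4] → 1 [3,6] → 1 [4,7] → 3 [5,8] → 3 [6,9] → 1 [7,10] → 3 [9,12] → 2 [10,13] → 2 [11,14]; all 10 values appear in both, in order. The LCS DP gives dp[11][14] = 10, so this is optimal.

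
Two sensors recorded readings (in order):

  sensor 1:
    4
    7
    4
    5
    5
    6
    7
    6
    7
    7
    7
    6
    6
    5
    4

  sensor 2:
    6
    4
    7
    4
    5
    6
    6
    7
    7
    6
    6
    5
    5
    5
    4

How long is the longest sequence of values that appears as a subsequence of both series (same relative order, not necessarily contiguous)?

Pick 4 [1,2] → 7 [2,3] → 4 [3,4] → 5 [5,5] → 6 [6,6] → 6 [8,7] → 7 [10,8] → 7 [11,9] → 6 [12,10] → 6 [13,11] → 5 [14,14] → 4 [15,15]; all 12 values appear in both, in order. Since dp[15][15] = 12, nothing longer is possible.

12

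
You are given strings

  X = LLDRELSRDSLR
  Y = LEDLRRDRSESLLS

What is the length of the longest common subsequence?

7

Pick L [1,1] → L [2,4] → D [3,7] → R [4,8] → E [5,10] → L [6,13] → S [10,14]; all 7 characters appear in both, in order, and the DP table's final entry dp[12][14] is also 7, so no common subsequence is longer.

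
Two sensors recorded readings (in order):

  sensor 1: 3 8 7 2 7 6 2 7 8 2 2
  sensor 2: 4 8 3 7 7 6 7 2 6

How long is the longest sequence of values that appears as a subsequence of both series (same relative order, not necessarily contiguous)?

Let dp[i][j] be the LCS length of the first i values of sensor 1 and the first j values of sensor 2. dp[i][j] = dp[i-1][j-1]+1 when the i-th and j-th values match, else max(dp[i-1][j], dp[i][j-1]).
    ·  4  8  3  7  7  6  7  2  6
 ·  0  0  0  0  0  0  0  0  0  0
 3  0  0  0  1  1  1  1  1  1  1
 8  0  0  1  1  1  1  1  1  1  1
 7  0  0  1  1  2  2  2  2  2  2
 2  0  0  1  1  2  2  2  2  3  3
 7  0  0  1  1  2  3  3  3  3  3
 6  0  0  1  1  2  3  4  4  4  4
 2  0  0  1  1  2  3  4  4  5  5
 7  0  0  1  1  2  3  4  5  5  5
 8  0  0  1  1  2  3  4  5  5  5
 2  0  0  1  1  2  3  4  5  6  6
 2  0  0  1  1  2  3  4  5  6  6
dp[11][9] = 6. One LCS (by backtracking along matches): 3, 7, 7, 6, 7, 2.

6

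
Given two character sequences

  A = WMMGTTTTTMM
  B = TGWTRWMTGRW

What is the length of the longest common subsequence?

Match W (A #1, B #6); then M (A #2, B #7); then G (A #4, B #9) — 3 characters in the same relative order in both. The LCS DP gives dp[11][11] = 3, so this is optimal.

3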